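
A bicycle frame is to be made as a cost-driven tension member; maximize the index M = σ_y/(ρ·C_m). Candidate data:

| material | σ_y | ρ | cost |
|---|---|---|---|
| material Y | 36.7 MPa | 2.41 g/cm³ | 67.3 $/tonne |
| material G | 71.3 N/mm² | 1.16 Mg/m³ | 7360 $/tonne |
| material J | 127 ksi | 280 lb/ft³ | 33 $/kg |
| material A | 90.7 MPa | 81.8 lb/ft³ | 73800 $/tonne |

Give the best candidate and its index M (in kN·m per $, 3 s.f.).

Putting every candidate on a common basis:
  material Y: σ_y = 36.70 MPa, ρ = 2410 kg/m³, cost = 0.06730 $/kg
  material G: σ_y = 71.30 MPa, ρ = 1160 kg/m³, cost = 7.360 $/kg
  material J: σ_y = 875.6 MPa, ρ = 4485 kg/m³, cost = 33.00 $/kg
  material A: σ_y = 90.70 MPa, ρ = 1310 kg/m³, cost = 73.80 $/kg
  material Y: M = 226 kN·m per $
  material G: M = 8.35 kN·m per $
  material J: M = 5.92 kN·m per $
  material A: M = 0.938 kN·m per $
Material Y ranks first.

material Y, M = 226 kN·m per $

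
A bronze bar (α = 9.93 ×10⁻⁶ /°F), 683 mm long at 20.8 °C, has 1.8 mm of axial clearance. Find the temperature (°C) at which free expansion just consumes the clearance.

α = 9.93×10⁻⁶/°F × 9/5 = 17.9×10⁻⁶/K.
α·L₀·ΔT = 1.8 mm ⇒ ΔT = 1.8 / (17.9×10⁻⁶ × 683.0) = 147.4 K.
T = 20.8 + 147.4 = 168.2 °C.

168 °C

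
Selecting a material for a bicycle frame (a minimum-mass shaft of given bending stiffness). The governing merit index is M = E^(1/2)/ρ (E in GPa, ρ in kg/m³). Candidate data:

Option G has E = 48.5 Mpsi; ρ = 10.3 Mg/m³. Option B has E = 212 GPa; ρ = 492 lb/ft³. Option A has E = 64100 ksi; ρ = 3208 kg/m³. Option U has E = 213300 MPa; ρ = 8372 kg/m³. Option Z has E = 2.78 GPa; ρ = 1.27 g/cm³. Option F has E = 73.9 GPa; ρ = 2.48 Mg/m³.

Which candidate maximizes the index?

Normalizing units and computing the index:
  option G: E = 334.4 GPa, ρ = 10300 kg/m³
  option B: E = 212.0 GPa, ρ = 7881 kg/m³
  option A: E = 442.0 GPa, ρ = 3208 kg/m³
  option U: E = 213.3 GPa, ρ = 8372 kg/m³
  option Z: E = 2.780 GPa, ρ = 1270 kg/m³
  option F: E = 73.90 GPa, ρ = 2480 kg/m³
  option A: M = 6.55×10⁻³
  option F: M = 3.47×10⁻³
  option B: M = 1.85×10⁻³
  option G: M = 1.78×10⁻³
  option U: M = 1.74×10⁻³
  option Z: M = 1.31×10⁻³
Option A ranks first.

option A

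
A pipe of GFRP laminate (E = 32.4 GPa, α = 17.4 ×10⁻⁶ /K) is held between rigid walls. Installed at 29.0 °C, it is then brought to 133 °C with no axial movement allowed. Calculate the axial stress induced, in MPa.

58.6 MPa

ΔT = 104.0 K. Constrained thermal stress σ = E·α·ΔT = 32.40×10³ MPa × 17.4×10⁻⁶ × 104.0 = 58.6 MPa (compressive).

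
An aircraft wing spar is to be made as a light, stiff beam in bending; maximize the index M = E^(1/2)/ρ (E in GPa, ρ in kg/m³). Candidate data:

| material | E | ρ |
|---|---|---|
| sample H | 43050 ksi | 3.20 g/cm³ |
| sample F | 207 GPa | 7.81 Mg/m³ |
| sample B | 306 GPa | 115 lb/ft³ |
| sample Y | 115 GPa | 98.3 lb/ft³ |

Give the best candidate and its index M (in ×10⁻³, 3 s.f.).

In SI units:
  sample H: E = 296.8 GPa, ρ = 3200 kg/m³
  sample F: E = 207.0 GPa, ρ = 7810 kg/m³
  sample B: E = 306.0 GPa, ρ = 1842 kg/m³
  sample Y: E = 115.0 GPa, ρ = 1575 kg/m³
  sample B: M = 9.50×10⁻³
  sample Y: M = 6.81×10⁻³
  sample H: M = 5.38×10⁻³
  sample F: M = 1.84×10⁻³
Sample B ranks first.

sample B, M = 9.50×10⁻³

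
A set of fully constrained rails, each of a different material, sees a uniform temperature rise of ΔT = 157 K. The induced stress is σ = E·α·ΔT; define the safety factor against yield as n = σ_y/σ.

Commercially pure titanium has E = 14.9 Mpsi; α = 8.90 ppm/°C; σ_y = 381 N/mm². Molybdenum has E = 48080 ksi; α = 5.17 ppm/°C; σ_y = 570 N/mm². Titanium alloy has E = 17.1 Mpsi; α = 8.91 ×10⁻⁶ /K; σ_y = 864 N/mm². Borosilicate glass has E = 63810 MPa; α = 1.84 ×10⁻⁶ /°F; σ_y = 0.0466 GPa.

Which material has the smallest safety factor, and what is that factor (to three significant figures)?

borosilicate glass, n = 1.40

With everything in SI (GPa, ×10⁻⁶/K, MPa):
  commercially pure titanium: E = 102.7, α = 8.90, σ_y = 381.0 → σ = 144 MPa, n = 2.65
  molybdenum: E = 331.5, α = 5.17, σ_y = 570.0 → σ = 269 MPa, n = 2.12
  titanium alloy: E = 117.9, α = 8.91, σ_y = 864.0 → σ = 165 MPa, n = 5.24
  borosilicate glass: E = 63.81, α = 3.31, σ_y = 46.60 → σ = 33.2 MPa, n = 1.40
Smallest n: borosilicate glass with n = 1.40.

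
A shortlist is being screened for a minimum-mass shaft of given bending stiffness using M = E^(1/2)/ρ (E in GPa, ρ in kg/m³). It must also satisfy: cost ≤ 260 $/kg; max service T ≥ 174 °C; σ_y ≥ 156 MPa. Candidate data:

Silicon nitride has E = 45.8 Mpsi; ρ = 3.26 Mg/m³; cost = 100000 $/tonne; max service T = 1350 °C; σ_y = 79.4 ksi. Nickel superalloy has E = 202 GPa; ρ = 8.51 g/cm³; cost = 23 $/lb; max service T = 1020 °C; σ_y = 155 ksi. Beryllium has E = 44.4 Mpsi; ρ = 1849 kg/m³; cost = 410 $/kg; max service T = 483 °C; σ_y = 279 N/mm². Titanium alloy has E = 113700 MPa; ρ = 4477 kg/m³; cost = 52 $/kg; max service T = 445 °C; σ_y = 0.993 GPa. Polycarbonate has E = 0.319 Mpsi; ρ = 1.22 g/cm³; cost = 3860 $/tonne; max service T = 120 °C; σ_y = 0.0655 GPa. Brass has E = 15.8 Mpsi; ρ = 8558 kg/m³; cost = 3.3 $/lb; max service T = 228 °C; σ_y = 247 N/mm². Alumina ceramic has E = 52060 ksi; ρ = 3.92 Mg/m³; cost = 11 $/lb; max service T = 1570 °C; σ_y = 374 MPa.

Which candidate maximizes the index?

silicon nitride

Screen on constraints: cost ≤ 260 $/kg; max service T ≥ 174 °C; σ_y ≥ 156 MPa. Survivors: silicon nitride, nickel superalloy, titanium alloy, brass, alumina ceramic.
Normalizing units and computing the index:
  silicon nitride: E = 315.8 GPa, ρ = 3260 kg/m³
  nickel superalloy: E = 202.0 GPa, ρ = 8510 kg/m³
  titanium alloy: E = 113.7 GPa, ρ = 4477 kg/m³
  brass: E = 108.9 GPa, ρ = 8558 kg/m³
  alumina ceramic: E = 358.9 GPa, ρ = 3920 kg/m³
  silicon nitride: M = 5.45×10⁻³
  alumina ceramic: M = 4.83×10⁻³
  titanium alloy: M = 2.38×10⁻³
  nickel superalloy: M = 1.67×10⁻³
  brass: M = 1.22×10⁻³
The maximum is for silicon nitride.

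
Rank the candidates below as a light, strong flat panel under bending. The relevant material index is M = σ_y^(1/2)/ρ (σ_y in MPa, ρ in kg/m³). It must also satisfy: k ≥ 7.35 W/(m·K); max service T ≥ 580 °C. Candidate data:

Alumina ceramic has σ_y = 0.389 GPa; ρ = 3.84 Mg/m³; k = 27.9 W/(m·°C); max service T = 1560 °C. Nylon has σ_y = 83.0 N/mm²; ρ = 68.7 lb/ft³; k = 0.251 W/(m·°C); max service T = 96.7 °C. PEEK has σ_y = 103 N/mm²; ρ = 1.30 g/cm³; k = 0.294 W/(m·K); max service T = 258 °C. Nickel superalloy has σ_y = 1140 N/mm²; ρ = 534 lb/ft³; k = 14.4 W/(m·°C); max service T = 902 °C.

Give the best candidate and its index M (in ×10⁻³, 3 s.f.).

Screen on constraints: k ≥ 7.35 W/(m·K); max service T ≥ 580 °C. Survivors: alumina ceramic, nickel superalloy.
Putting every candidate on a common basis:
  alumina ceramic: σ_y = 389.0 MPa, ρ = 3840 kg/m³
  nickel superalloy: σ_y = 1140 MPa, ρ = 8554 kg/m³
  alumina ceramic: M = 5.14×10⁻³
  nickel superalloy: M = 3.95×10⁻³
The maximum is for alumina ceramic.

alumina ceramic, M = 5.14×10⁻³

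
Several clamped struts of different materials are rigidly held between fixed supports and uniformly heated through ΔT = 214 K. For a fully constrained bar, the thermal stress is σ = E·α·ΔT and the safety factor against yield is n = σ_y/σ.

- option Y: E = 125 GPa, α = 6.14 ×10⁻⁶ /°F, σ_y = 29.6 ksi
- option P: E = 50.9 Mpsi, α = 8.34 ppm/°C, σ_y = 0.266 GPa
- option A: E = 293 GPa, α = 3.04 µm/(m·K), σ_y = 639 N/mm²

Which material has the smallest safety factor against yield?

option P

Per material, after unit conversion:
  option Y: E = 125.0, α = 11.1, σ_y = 204.1 → σ = 296 MPa, n = 0.690
  option P: E = 350.9, α = 8.34, σ_y = 266.0 → σ = 626 MPa, n = 0.425
  option A: E = 293.0, α = 3.04, σ_y = 639.0 → σ = 191 MPa, n = 3.35
The minimum is option P at n = 0.425.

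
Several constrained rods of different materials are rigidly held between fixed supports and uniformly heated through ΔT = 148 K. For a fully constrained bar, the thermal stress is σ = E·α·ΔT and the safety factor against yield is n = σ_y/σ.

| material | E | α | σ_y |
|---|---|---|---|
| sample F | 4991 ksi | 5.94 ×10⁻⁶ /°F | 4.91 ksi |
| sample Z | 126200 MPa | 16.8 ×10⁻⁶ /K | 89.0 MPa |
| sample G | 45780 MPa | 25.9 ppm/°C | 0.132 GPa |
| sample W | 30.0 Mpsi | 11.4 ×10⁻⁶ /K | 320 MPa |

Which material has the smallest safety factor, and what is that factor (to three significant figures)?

sample Z, n = 0.284

In consistent units (E in GPa, α in ×10⁻⁶/K, σ_y in MPa):
  sample F: E = 34.41, α = 10.7, σ_y = 33.85 → σ = 54.5 MPa, n = 0.622
  sample Z: E = 126.2, α = 16.8, σ_y = 89.00 → σ = 314 MPa, n = 0.284
  sample G: E = 45.78, α = 25.9, σ_y = 132.0 → σ = 175 MPa, n = 0.752
  sample W: E = 206.8, α = 11.4, σ_y = 320.0 → σ = 349 MPa, n = 0.917
The minimum is sample Z at n = 0.284.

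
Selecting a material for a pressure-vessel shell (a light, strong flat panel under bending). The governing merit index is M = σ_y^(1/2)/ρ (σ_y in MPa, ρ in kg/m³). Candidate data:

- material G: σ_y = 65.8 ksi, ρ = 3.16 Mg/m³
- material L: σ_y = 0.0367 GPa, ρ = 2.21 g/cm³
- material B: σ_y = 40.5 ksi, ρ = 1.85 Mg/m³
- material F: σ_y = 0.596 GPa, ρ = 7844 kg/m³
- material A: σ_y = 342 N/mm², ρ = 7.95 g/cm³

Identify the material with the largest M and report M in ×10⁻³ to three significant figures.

Normalizing units and computing the index:
  material G: σ_y = 453.7 MPa, ρ = 3160 kg/m³
  material L: σ_y = 36.70 MPa, ρ = 2210 kg/m³
  material B: σ_y = 279.2 MPa, ρ = 1850 kg/m³
  material F: σ_y = 596.0 MPa, ρ = 7844 kg/m³
  material A: σ_y = 342.0 MPa, ρ = 7950 kg/m³
  material B: M = 9.03×10⁻³
  material G: M = 6.74×10⁻³
  material F: M = 3.11×10⁻³
  material L: M = 2.74×10⁻³
  material A: M = 2.33×10⁻³
Highest index: material B.

material B, M = 9.03×10⁻³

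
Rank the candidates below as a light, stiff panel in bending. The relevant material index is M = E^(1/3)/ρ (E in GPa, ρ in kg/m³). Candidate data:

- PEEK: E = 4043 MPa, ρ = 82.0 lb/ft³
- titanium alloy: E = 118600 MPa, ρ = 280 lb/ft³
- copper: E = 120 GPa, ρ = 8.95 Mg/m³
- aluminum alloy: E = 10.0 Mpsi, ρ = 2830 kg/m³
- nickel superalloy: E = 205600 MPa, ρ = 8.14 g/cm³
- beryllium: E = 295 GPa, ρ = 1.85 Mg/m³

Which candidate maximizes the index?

beryllium

After converting to SI:
  PEEK: E = 4.043 GPa, ρ = 1314 kg/m³
  titanium alloy: E = 118.6 GPa, ρ = 4485 kg/m³
  copper: E = 120.0 GPa, ρ = 8950 kg/m³
  aluminum alloy: E = 68.95 GPa, ρ = 2830 kg/m³
  nickel superalloy: E = 205.6 GPa, ρ = 8140 kg/m³
  beryllium: E = 295.0 GPa, ρ = 1850 kg/m³
  beryllium: M = 3.60×10⁻³
  aluminum alloy: M = 1.45×10⁻³
  PEEK: M = 1.21×10⁻³
  titanium alloy: M = 1.10×10⁻³
  nickel superalloy: M = 0.725×10⁻³
  copper: M = 0.551×10⁻³
Beryllium has the largest M.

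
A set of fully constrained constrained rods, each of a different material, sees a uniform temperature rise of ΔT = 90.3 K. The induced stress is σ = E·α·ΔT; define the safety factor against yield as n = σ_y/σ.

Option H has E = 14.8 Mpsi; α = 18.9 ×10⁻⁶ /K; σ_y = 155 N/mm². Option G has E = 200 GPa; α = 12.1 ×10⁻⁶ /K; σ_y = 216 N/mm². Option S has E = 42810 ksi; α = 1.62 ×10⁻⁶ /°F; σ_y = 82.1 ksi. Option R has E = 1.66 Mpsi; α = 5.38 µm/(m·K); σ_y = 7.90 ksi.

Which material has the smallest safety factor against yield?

option H

Per material, after unit conversion:
  option H: E = 102.0, α = 18.9, σ_y = 155.0 → σ = 174 MPa, n = 0.890
  option G: E = 200.0, α = 12.1, σ_y = 216.0 → σ = 219 MPa, n = 0.988
  option S: E = 295.2, α = 2.92, σ_y = 566.1 → σ = 77.7 MPa, n = 7.28
  option R: E = 11.45, α = 5.38, σ_y = 54.47 → σ = 5.56 MPa, n = 9.80
Smallest n: option H with n = 0.890.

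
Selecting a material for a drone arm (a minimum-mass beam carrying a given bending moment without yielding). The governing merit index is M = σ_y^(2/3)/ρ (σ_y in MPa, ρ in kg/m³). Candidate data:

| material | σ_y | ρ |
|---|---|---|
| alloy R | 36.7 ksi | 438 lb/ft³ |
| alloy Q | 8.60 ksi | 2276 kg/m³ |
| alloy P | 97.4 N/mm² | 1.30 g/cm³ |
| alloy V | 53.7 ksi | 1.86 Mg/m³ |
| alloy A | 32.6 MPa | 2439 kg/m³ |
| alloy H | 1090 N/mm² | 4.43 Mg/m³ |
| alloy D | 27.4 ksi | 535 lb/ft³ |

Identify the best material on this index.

Putting every candidate on a common basis:
  alloy R: σ_y = 253.0 MPa, ρ = 7016 kg/m³
  alloy Q: σ_y = 59.29 MPa, ρ = 2276 kg/m³
  alloy P: σ_y = 97.40 MPa, ρ = 1300 kg/m³
  alloy V: σ_y = 370.2 MPa, ρ = 1860 kg/m³
  alloy A: σ_y = 32.60 MPa, ρ = 2439 kg/m³
  alloy H: σ_y = 1090 MPa, ρ = 4430 kg/m³
  alloy D: σ_y = 188.9 MPa, ρ = 8570 kg/m³
  alloy V: M = 27.7×10⁻³
  alloy H: M = 23.9×10⁻³
  alloy P: M = 16.3×10⁻³
  alloy Q: M = 6.68×10⁻³
  alloy R: M = 5.70×10⁻³
  alloy A: M = 4.18×10⁻³
  alloy D: M = 3.84×10⁻³
The maximum is for alloy V.

alloy V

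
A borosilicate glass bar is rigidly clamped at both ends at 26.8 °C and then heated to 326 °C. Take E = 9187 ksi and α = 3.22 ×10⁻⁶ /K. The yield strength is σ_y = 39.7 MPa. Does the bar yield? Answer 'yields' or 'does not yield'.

E = 9187 ksi = 63.34 GPa.
ΔT = 299.2 K. Constrained thermal stress σ = E·α·ΔT = 63.34×10³ MPa × 3.22×10⁻⁶ × 299.2 = 61.0 MPa (compressive).
Compare to σ_y = 39.7 MPa: σ ≥ σ_y, so it yields.

yields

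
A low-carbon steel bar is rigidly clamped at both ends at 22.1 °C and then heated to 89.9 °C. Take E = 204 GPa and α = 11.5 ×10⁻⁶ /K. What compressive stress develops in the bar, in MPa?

ΔT = 67.80 K. Constrained thermal stress σ = E·α·ΔT = 204.0×10³ MPa × 11.5×10⁻⁶ × 67.80 = 159 MPa (compressive).

159 MPa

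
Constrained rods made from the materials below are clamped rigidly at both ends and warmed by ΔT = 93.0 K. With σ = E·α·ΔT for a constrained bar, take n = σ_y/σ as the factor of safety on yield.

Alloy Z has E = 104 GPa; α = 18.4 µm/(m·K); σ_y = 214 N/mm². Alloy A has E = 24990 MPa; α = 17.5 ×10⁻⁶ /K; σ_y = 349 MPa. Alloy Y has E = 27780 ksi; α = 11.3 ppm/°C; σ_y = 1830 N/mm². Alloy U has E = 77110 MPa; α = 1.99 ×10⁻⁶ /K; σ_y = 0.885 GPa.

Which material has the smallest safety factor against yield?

alloy Z

In consistent units (E in GPa, α in ×10⁻⁶/K, σ_y in MPa):
  alloy Z: E = 104.0, α = 18.4, σ_y = 214.0 → σ = 178 MPa, n = 1.20
  alloy A: E = 24.99, α = 17.5, σ_y = 349.0 → σ = 40.7 MPa, n = 8.58
  alloy Y: E = 191.5, α = 11.3, σ_y = 1830 → σ = 201 MPa, n = 9.09
  alloy U: E = 77.11, α = 1.99, σ_y = 885.0 → σ = 14.3 MPa, n = 62.0
Alloy Z has the lowest safety factor, n = 1.20.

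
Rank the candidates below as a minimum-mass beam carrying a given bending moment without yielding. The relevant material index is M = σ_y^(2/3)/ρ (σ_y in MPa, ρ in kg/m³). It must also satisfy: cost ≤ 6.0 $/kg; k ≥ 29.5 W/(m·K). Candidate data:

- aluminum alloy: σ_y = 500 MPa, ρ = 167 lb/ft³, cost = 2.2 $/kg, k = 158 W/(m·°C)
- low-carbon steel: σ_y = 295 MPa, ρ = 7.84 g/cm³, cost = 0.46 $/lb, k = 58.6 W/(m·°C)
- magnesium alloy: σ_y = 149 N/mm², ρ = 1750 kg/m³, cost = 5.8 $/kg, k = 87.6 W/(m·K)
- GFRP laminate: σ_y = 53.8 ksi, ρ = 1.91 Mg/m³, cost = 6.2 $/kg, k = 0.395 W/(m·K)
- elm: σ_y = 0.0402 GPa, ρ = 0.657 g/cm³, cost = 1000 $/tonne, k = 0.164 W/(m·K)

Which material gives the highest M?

Screen on constraints: cost ≤ 6.0 $/kg; k ≥ 29.5 W/(m·K). Survivors: aluminum alloy, low-carbon steel, magnesium alloy.
In SI units:
  aluminum alloy: σ_y = 500.0 MPa, ρ = 2675 kg/m³
  low-carbon steel: σ_y = 295.0 MPa, ρ = 7840 kg/m³
  magnesium alloy: σ_y = 149.0 MPa, ρ = 1750 kg/m³
  aluminum alloy: M = 23.5×10⁻³
  magnesium alloy: M = 16.1×10⁻³
  low-carbon steel: M = 5.65×10⁻³
Aluminum alloy has the largest M.

aluminum alloy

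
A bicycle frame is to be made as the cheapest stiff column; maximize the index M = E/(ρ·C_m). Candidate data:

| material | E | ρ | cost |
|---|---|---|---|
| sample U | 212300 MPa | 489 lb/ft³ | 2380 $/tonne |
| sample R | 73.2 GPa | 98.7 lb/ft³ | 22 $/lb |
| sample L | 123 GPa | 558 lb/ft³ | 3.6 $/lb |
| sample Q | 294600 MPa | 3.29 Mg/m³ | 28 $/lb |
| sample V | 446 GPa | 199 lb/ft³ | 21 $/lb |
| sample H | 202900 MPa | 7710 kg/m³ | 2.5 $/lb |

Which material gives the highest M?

In SI units:
  sample U: E = 212.3 GPa, ρ = 7833 kg/m³, cost = 2.380 $/kg
  sample R: E = 73.20 GPa, ρ = 1581 kg/m³, cost = 48.50 $/kg
  sample L: E = 123.0 GPa, ρ = 8938 kg/m³, cost = 7.937 $/kg
  sample Q: E = 294.6 GPa, ρ = 3290 kg/m³, cost = 61.73 $/kg
  sample V: E = 446.0 GPa, ρ = 3188 kg/m³, cost = 46.30 $/kg
  sample H: E = 202.9 GPa, ρ = 7710 kg/m³, cost = 5.511 $/kg
  sample U: M = 11.4 MN·m per $
  sample H: M = 4.77 MN·m per $
  sample V: M = 3.02 MN·m per $
  sample L: M = 1.73 MN·m per $
  sample Q: M = 1.45 MN·m per $
  sample R: M = 0.955 MN·m per $
Sample U ranks first.

sample U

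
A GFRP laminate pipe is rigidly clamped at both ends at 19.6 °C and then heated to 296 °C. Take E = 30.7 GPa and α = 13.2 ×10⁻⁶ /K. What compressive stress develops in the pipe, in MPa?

112 MPa

ΔT = 276.4 K. Constrained thermal stress σ = E·α·ΔT = 30.70×10³ MPa × 13.2×10⁻⁶ × 276.4 = 112 MPa (compressive).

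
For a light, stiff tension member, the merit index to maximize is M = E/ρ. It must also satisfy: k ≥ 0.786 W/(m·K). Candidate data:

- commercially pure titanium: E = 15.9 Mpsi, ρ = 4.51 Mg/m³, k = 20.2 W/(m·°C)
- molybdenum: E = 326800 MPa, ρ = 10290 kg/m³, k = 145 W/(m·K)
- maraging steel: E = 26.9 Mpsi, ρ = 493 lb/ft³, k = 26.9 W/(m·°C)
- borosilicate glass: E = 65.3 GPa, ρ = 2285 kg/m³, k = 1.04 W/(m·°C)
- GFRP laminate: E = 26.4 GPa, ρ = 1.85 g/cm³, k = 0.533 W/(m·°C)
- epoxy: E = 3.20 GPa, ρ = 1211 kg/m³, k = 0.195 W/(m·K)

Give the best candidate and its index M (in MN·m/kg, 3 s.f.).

molybdenum, M = 31.8 MN·m/kg

Screen on constraints: k ≥ 0.786 W/(m·K). Survivors: commercially pure titanium, molybdenum, maraging steel, borosilicate glass.
In SI units:
  commercially pure titanium: E = 109.6 GPa, ρ = 4510 kg/m³
  molybdenum: E = 326.8 GPa, ρ = 10290 kg/m³
  maraging steel: E = 185.5 GPa, ρ = 7897 kg/m³
  borosilicate glass: E = 65.30 GPa, ρ = 2285 kg/m³
  molybdenum: M = 31.8 MN·m/kg
  borosilicate glass: M = 28.6 MN·m/kg
  commercially pure titanium: M = 24.3 MN·m/kg
  maraging steel: M = 23.5 MN·m/kg
Highest index: molybdenum.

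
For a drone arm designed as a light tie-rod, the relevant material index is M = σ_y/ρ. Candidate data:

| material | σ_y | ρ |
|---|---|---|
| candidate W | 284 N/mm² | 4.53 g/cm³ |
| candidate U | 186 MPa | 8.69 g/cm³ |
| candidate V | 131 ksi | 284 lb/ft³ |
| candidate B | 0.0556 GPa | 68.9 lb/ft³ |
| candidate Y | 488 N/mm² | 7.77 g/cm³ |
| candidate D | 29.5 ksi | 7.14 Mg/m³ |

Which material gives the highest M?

candidate V

Convert each candidate to consistent units, then evaluate M:
  candidate W: σ_y = 284.0 MPa, ρ = 4530 kg/m³
  candidate U: σ_y = 186.0 MPa, ρ = 8690 kg/m³
  candidate V: σ_y = 903.2 MPa, ρ = 4549 kg/m³
  candidate B: σ_y = 55.60 MPa, ρ = 1104 kg/m³
  candidate Y: σ_y = 488.0 MPa, ρ = 7770 kg/m³
  candidate D: σ_y = 203.4 MPa, ρ = 7140 kg/m³
  candidate V: M = 199 kN·m/kg
  candidate Y: M = 62.8 kN·m/kg
  candidate W: M = 62.7 kN·m/kg
  candidate B: M = 50.4 kN·m/kg
  candidate D: M = 28.5 kN·m/kg
  candidate U: M = 21.4 kN·m/kg
Candidate V has the largest M.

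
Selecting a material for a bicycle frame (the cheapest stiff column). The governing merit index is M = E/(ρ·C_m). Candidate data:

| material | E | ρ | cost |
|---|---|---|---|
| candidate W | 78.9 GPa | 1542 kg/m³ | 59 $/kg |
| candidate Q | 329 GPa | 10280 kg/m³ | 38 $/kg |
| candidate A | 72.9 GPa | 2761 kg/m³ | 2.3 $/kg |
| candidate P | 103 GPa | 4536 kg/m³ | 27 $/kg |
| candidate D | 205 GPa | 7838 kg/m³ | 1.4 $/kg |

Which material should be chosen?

Computing M directly (units already consistent):
  candidate D: M = 18.7 MN·m per $
  candidate A: M = 11.5 MN·m per $
  candidate W: M = 0.867 MN·m per $
  candidate Q: M = 0.842 MN·m per $
  candidate P: M = 0.841 MN·m per $
The maximum is for candidate D.

candidate D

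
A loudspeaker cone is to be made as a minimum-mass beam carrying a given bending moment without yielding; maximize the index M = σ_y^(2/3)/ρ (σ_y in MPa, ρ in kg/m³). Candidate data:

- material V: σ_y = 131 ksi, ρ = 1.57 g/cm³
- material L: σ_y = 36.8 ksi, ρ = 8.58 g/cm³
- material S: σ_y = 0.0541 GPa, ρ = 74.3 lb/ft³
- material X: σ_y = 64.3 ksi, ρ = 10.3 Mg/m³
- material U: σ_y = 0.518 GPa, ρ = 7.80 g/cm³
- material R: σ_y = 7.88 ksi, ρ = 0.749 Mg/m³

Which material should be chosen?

After converting to SI:
  material V: σ_y = 903.2 MPa, ρ = 1570 kg/m³
  material L: σ_y = 253.7 MPa, ρ = 8580 kg/m³
  material S: σ_y = 54.10 MPa, ρ = 1190 kg/m³
  material X: σ_y = 443.3 MPa, ρ = 10300 kg/m³
  material U: σ_y = 518.0 MPa, ρ = 7800 kg/m³
  material R: σ_y = 54.33 MPa, ρ = 749.0 kg/m³
  material V: M = 59.5×10⁻³
  material R: M = 19.2×10⁻³
  material S: M = 12.0×10⁻³
  material U: M = 8.27×10⁻³
  material X: M = 5.64×10⁻³
  material L: M = 4.67×10⁻³
Material V has the largest M.

material V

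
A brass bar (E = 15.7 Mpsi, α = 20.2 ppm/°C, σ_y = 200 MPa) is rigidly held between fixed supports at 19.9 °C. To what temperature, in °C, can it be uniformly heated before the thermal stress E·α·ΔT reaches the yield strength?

E = 15.7 Mpsi = 108.2 GPa.
E·α·ΔT = 200.0 MPa ⇒ ΔT = 200.0 / (108.2×10³ × 20.2×10⁻⁶) = 91.47 K.
T = 19.9 + 91.47 = 111.4 °C.

111 °C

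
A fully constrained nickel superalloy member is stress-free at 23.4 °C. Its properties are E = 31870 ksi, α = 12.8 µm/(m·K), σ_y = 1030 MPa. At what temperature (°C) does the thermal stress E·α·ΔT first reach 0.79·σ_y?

313 °C

E = 31870 ksi = 219.7 GPa.
E·α·ΔT = 813.7 MPa ⇒ ΔT = 813.7 / (219.7×10³ × 12.8×10⁻⁶) = 289.3 K.
T = 23.4 + 289.3 = 312.7 °C.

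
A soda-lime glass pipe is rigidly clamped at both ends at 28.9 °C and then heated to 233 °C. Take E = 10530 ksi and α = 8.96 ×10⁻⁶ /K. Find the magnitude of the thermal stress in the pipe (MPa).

133 MPa

E = 10530 ksi = 72.60 GPa.
ΔT = 204.1 K. Constrained thermal stress σ = E·α·ΔT = 72.60×10³ MPa × 8.96×10⁻⁶ × 204.1 = 133 MPa (compressive).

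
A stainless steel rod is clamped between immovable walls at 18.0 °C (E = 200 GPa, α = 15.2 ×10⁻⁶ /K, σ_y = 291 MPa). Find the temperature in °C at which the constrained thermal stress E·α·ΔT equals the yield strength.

114 °C

E·α·ΔT = 291.0 MPa ⇒ ΔT = 291.0 / (200.0×10³ × 15.2×10⁻⁶) = 95.72 K.
T = 18.0 + 95.72 = 113.7 °C.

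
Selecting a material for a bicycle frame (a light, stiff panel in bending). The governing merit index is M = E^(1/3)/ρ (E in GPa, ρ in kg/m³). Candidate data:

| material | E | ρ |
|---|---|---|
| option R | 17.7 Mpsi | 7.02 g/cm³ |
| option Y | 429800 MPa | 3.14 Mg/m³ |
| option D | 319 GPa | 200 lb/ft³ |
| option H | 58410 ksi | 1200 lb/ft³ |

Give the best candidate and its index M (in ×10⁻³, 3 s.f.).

After converting to SI:
  option R: E = 122.0 GPa, ρ = 7020 kg/m³
  option Y: E = 429.8 GPa, ρ = 3140 kg/m³
  option D: E = 319.0 GPa, ρ = 3204 kg/m³
  option H: E = 402.7 GPa, ρ = 19220 kg/m³
  option Y: M = 2.40×10⁻³
  option D: M = 2.13×10⁻³
  option R: M = 0.707×10⁻³
  option H: M = 0.384×10⁻³
The maximum is for option Y.

option Y, M = 2.40×10⁻³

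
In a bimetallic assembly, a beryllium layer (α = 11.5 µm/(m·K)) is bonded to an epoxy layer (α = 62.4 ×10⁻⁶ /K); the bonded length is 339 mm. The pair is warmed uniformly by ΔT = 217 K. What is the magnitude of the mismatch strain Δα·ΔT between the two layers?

Δα = |11.5 − 62.4|×10⁻⁶/K = 50.9×10⁻⁶/K.
Mismatch strain = Δα·ΔT = 50.9×10⁻⁶ × 217.0 = 0.0110.

0.0110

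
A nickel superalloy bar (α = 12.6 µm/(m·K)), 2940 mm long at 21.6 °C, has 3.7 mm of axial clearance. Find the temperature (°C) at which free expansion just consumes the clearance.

121 °C

α·L₀·ΔT = 3.7 mm ⇒ ΔT = 3.7 / (12.6×10⁻⁶ × 2940.0) = 99.88 K.
T = 21.6 + 99.88 = 121.5 °C.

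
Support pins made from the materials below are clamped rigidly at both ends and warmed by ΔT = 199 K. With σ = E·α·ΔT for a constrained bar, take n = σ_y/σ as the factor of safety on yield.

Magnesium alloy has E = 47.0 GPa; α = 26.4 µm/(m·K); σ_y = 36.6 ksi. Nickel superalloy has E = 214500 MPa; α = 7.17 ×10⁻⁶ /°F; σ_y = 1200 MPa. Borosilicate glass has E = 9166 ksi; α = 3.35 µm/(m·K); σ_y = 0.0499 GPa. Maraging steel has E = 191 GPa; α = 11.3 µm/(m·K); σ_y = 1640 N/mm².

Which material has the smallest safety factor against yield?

In consistent units (E in GPa, α in ×10⁻⁶/K, σ_y in MPa):
  magnesium alloy: E = 47.00, α = 26.4, σ_y = 252.3 → σ = 247 MPa, n = 1.02
  nickel superalloy: E = 214.5, α = 12.9, σ_y = 1200 → σ = 551 MPa, n = 2.18
  borosilicate glass: E = 63.20, α = 3.35, σ_y = 49.90 → σ = 42.1 MPa, n = 1.18
  maraging steel: E = 191.0, α = 11.3, σ_y = 1640 → σ = 430 MPa, n = 3.82
Magnesium alloy has the lowest safety factor, n = 1.02.

magnesium alloy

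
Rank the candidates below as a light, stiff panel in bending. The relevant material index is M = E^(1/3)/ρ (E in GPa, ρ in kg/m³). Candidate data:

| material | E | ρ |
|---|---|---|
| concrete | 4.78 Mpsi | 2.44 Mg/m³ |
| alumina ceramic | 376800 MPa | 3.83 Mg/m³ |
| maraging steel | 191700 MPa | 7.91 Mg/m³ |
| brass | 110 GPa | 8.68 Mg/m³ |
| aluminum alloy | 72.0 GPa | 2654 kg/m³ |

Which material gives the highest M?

Normalizing units and computing the index:
  concrete: E = 32.96 GPa, ρ = 2440 kg/m³
  alumina ceramic: E = 376.8 GPa, ρ = 3830 kg/m³
  maraging steel: E = 191.7 GPa, ρ = 7910 kg/m³
  brass: E = 110.0 GPa, ρ = 8680 kg/m³
  aluminum alloy: E = 72.00 GPa, ρ = 2654 kg/m³
  alumina ceramic: M = 1.89×10⁻³
  aluminum alloy: M = 1.57×10⁻³
  concrete: M = 1.31×10⁻³
  maraging steel: M = 0.729×10⁻³
  brass: M = 0.552×10⁻³
Alumina ceramic has the largest M.

alumina ceramic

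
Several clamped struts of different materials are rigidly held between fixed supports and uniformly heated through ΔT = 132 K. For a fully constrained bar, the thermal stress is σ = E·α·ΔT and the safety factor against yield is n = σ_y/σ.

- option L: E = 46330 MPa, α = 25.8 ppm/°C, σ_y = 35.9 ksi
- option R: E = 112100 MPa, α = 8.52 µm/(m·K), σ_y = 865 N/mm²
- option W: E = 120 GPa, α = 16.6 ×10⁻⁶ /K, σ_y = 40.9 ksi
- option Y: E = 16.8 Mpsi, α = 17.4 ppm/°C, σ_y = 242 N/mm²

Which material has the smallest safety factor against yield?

option Y

In consistent units (E in GPa, α in ×10⁻⁶/K, σ_y in MPa):
  option L: E = 46.33, α = 25.8, σ_y = 247.5 → σ = 158 MPa, n = 1.57
  option R: E = 112.1, α = 8.52, σ_y = 865.0 → σ = 126 MPa, n = 6.86
  option W: E = 120.0, α = 16.6, σ_y = 282.0 → σ = 263 MPa, n = 1.07
  option Y: E = 115.8, α = 17.4, σ_y = 242.0 → σ = 266 MPa, n = 0.910
Option Y has the lowest safety factor, n = 0.910.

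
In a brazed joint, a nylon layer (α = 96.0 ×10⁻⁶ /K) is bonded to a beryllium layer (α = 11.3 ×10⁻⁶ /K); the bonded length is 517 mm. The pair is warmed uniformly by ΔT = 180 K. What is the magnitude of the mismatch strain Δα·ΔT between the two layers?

0.0152

Δα = |96.0 − 11.3|×10⁻⁶/K = 84.7×10⁻⁶/K.
Mismatch strain = Δα·ΔT = 84.7×10⁻⁶ × 180.0 = 0.0152.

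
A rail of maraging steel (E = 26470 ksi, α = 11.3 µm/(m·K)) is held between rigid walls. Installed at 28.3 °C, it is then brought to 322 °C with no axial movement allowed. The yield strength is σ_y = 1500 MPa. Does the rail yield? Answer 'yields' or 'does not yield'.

does not yield

E = 26470 ksi = 182.5 GPa.
ΔT = 293.7 K. Constrained thermal stress σ = E·α·ΔT = 182.5×10³ MPa × 11.3×10⁻⁶ × 293.7 = 606 MPa (compressive).
Compare to σ_y = 1500 MPa: σ < σ_y, so it does not yield.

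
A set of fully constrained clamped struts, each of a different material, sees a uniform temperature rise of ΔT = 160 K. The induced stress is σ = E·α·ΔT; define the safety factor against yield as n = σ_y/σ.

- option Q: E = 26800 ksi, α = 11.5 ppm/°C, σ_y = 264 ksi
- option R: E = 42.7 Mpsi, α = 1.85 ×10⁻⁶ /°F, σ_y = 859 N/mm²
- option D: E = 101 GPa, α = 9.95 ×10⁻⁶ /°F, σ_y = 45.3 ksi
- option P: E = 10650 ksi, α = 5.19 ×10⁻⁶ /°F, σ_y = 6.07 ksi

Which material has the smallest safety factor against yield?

Converting E to GPa, α to ×10⁻⁶/K, σ_y to MPa, then σ and n for each:
  option Q: E = 184.8, α = 11.5, σ_y = 1820 → σ = 340 MPa, n = 5.35
  option R: E = 294.4, α = 3.33, σ_y = 859.0 → σ = 157 MPa, n = 5.48
  option D: E = 101.0, α = 17.9, σ_y = 312.3 → σ = 289 MPa, n = 1.08
  option P: E = 73.43, α = 9.34, σ_y = 41.85 → σ = 110 MPa, n = 0.381
Option P has the lowest safety factor, n = 0.381.

option P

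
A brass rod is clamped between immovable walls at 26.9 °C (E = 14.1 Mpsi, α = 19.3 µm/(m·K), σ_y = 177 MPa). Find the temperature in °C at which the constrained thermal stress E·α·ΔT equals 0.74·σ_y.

E = 14.1 Mpsi = 97.22 GPa.
E·α·ΔT = 131.0 MPa ⇒ ΔT = 131.0 / (97.22×10³ × 19.3×10⁻⁶) = 69.81 K.
T = 26.9 + 69.81 = 96.71 °C.

96.7 °C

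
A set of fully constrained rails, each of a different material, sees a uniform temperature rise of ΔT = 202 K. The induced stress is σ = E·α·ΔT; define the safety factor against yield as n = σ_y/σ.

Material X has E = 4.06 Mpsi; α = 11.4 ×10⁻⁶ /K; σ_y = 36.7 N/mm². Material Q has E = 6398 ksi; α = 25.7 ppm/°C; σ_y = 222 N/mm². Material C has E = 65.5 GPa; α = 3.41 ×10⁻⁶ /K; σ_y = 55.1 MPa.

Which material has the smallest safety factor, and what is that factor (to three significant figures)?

Per material, after unit conversion:
  material X: E = 27.99, α = 11.4, σ_y = 36.70 → σ = 64.5 MPa, n = 0.569
  material Q: E = 44.11, α = 25.7, σ_y = 222.0 → σ = 229 MPa, n = 0.969
  material C: E = 65.50, α = 3.41, σ_y = 55.10 → σ = 45.1 MPa, n = 1.22
Material X has the lowest safety factor, n = 0.569.

material X, n = 0.569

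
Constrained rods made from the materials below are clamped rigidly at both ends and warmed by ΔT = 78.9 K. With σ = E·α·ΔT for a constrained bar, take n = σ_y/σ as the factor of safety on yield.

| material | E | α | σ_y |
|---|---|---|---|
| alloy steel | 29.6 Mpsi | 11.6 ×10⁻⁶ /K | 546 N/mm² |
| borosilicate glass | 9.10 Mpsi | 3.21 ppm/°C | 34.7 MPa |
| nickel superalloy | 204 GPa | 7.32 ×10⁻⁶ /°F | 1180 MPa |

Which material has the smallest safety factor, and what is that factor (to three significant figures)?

borosilicate glass, n = 2.18

In consistent units (E in GPa, α in ×10⁻⁶/K, σ_y in MPa):
  alloy steel: E = 204.1, α = 11.6, σ_y = 546.0 → σ = 187 MPa, n = 2.92
  borosilicate glass: E = 62.74, α = 3.21, σ_y = 34.70 → σ = 15.9 MPa, n = 2.18
  nickel superalloy: E = 204.0, α = 13.2, σ_y = 1180 → σ = 212 MPa, n = 5.56
Borosilicate glass has the lowest safety factor, n = 2.18.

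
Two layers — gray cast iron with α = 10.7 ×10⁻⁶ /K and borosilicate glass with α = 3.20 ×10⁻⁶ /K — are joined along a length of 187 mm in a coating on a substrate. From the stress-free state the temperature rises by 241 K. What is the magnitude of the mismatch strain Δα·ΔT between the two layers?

Δα = |10.7 − 3.20|×10⁻⁶/K = 7.50×10⁻⁶/K.
Mismatch strain = Δα·ΔT = 7.50×10⁻⁶ × 241.0 = 1.81×10⁻³.

1.81×10⁻³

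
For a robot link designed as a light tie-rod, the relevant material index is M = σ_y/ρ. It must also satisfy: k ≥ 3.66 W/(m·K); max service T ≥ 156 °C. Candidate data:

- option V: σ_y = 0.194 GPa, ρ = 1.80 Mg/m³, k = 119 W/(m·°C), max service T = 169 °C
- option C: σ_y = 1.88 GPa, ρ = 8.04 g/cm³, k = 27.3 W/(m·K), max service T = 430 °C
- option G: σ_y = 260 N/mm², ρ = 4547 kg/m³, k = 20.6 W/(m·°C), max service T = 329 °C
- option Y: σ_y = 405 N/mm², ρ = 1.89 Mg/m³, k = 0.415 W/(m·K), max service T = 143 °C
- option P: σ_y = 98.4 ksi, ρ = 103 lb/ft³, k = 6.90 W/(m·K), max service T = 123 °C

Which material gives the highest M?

Screen on constraints: k ≥ 3.66 W/(m·K); max service T ≥ 156 °C. Survivors: option V, option C, option G.
In SI units:
  option V: σ_y = 194.0 MPa, ρ = 1800 kg/m³
  option C: σ_y = 1880 MPa, ρ = 8040 kg/m³
  option G: σ_y = 260.0 MPa, ρ = 4547 kg/m³
  option C: M = 234 kN·m/kg
  option V: M = 108 kN·m/kg
  option G: M = 57.2 kN·m/kg
Option C ranks first.

option C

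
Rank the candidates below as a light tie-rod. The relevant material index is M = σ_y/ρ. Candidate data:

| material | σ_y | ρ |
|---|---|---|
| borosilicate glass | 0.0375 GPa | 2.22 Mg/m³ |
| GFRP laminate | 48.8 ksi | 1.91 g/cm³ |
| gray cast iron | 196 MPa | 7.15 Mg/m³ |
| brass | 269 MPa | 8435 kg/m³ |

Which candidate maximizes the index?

GFRP laminate

Normalizing units and computing the index:
  borosilicate glass: σ_y = 37.50 MPa, ρ = 2220 kg/m³
  GFRP laminate: σ_y = 336.5 MPa, ρ = 1910 kg/m³
  gray cast iron: σ_y = 196.0 MPa, ρ = 7150 kg/m³
  brass: σ_y = 269.0 MPa, ρ = 8435 kg/m³
  GFRP laminate: M = 176 kN·m/kg
  brass: M = 31.9 kN·m/kg
  gray cast iron: M = 27.4 kN·m/kg
  borosilicate glass: M = 16.9 kN·m/kg
The maximum is for GFRP laminate.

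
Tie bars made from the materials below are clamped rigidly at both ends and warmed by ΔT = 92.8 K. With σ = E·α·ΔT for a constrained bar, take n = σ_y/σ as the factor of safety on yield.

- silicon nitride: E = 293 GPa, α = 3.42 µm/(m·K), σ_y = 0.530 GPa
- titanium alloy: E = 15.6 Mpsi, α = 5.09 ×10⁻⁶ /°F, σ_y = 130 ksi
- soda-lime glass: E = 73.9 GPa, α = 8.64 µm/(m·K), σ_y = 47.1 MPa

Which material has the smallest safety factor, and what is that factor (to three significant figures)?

Converting E to GPa, α to ×10⁻⁶/K, σ_y to MPa, then σ and n for each:
  silicon nitride: E = 293.0, α = 3.42, σ_y = 530.0 → σ = 93.0 MPa, n = 5.70
  titanium alloy: E = 107.6, α = 9.16, σ_y = 896.3 → σ = 91.4 MPa, n = 9.80
  soda-lime glass: E = 73.90, α = 8.64, σ_y = 47.10 → σ = 59.3 MPa, n = 0.795
Soda-lime glass has the lowest safety factor, n = 0.795.

soda-lime glass, n = 0.795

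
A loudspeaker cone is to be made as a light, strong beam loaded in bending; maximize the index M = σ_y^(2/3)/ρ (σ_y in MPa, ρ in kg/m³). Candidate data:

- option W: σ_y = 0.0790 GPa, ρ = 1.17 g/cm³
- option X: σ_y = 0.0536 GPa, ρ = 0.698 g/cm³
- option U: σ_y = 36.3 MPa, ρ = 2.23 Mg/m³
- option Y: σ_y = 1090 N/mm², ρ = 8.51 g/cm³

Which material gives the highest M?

In SI units:
  option W: σ_y = 79.00 MPa, ρ = 1170 kg/m³
  option X: σ_y = 53.60 MPa, ρ = 698.0 kg/m³
  option U: σ_y = 36.30 MPa, ρ = 2230 kg/m³
  option Y: σ_y = 1090 MPa, ρ = 8510 kg/m³
  option X: M = 20.4×10⁻³
  option W: M = 15.7×10⁻³
  option Y: M = 12.4×10⁻³
  option U: M = 4.92×10⁻³
Highest index: option X.

option X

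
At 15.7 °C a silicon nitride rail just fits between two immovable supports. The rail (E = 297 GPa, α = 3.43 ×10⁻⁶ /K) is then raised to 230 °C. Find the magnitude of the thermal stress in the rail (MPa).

218 MPa

ΔT = 214.3 K. Constrained thermal stress σ = E·α·ΔT = 297.0×10³ MPa × 3.43×10⁻⁶ × 214.3 = 218 MPa (compressive).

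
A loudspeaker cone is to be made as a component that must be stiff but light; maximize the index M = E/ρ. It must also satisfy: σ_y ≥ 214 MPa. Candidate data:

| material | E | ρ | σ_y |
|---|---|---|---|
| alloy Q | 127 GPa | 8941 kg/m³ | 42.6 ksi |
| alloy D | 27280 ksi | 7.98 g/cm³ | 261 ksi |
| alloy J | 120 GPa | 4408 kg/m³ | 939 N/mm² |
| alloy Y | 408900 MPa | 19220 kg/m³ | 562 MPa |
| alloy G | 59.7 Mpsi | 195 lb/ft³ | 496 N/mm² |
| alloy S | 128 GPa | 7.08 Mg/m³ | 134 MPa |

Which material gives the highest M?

Screen on constraints: σ_y ≥ 214 MPa. Survivors: alloy Q, alloy D, alloy J, alloy Y, alloy G.
After converting to SI:
  alloy Q: E = 127.0 GPa, ρ = 8941 kg/m³
  alloy D: E = 188.1 GPa, ρ = 7980 kg/m³
  alloy J: E = 120.0 GPa, ρ = 4408 kg/m³
  alloy Y: E = 408.9 GPa, ρ = 19220 kg/m³
  alloy G: E = 411.6 GPa, ρ = 3124 kg/m³
  alloy G: M = 132 MN·m/kg
  alloy J: M = 27.2 MN·m/kg
  alloy D: M = 23.6 MN·m/kg
  alloy Y: M = 21.3 MN·m/kg
  alloy Q: M = 14.2 MN·m/kg
Highest index: alloy G.

alloy G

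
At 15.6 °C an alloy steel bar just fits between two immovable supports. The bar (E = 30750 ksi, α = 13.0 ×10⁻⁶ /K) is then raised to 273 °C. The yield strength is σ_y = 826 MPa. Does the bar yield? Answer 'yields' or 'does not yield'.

E = 30750 ksi = 212.0 GPa.
ΔT = 257.4 K. Constrained thermal stress σ = E·α·ΔT = 212.0×10³ MPa × 13.0×10⁻⁶ × 257.4 = 709 MPa (compressive).
Compare to σ_y = 826 MPa: σ < σ_y, so it does not yield.

does not yield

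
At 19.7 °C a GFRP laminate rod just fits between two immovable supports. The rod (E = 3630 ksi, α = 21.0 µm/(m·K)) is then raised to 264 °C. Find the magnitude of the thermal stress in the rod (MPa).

E = 3630 ksi = 25.03 GPa.
ΔT = 244.3 K. Constrained thermal stress σ = E·α·ΔT = 25.03×10³ MPa × 21.0×10⁻⁶ × 244.3 = 128 MPa (compressive).

128 MPa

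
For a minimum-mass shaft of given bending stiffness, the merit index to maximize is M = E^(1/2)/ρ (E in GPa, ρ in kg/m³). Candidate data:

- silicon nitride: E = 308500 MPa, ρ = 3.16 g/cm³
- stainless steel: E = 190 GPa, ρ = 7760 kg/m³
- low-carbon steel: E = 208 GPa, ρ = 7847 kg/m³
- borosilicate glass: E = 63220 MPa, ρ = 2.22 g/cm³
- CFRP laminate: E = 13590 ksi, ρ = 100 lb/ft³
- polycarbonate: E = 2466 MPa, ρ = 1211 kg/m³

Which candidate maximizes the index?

CFRP laminate

In SI units:
  silicon nitride: E = 308.5 GPa, ρ = 3160 kg/m³
  stainless steel: E = 190.0 GPa, ρ = 7760 kg/m³
  low-carbon steel: E = 208.0 GPa, ρ = 7847 kg/m³
  borosilicate glass: E = 63.22 GPa, ρ = 2220 kg/m³
  CFRP laminate: E = 93.70 GPa, ρ = 1602 kg/m³
  polycarbonate: E = 2.466 GPa, ρ = 1211 kg/m³
  CFRP laminate: M = 6.04×10⁻³
  silicon nitride: M = 5.56×10⁻³
  borosilicate glass: M = 3.58×10⁻³
  low-carbon steel: M = 1.84×10⁻³
  stainless steel: M = 1.78×10⁻³
  polycarbonate: M = 1.30×10⁻³
Highest index: CFRP laminate.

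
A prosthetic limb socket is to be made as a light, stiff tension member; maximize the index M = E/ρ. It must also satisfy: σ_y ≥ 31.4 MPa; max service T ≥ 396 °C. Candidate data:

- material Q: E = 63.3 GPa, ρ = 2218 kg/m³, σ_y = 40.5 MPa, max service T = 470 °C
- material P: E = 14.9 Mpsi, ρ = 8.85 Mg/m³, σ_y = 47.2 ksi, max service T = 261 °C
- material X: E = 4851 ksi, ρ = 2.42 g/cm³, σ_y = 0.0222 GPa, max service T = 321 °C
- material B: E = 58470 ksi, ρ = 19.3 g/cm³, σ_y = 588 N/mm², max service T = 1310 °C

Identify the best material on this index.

material Q

Screen on constraints: σ_y ≥ 31.4 MPa; max service T ≥ 396 °C. Survivors: material Q, material B.
Normalizing units and computing the index:
  material Q: E = 63.30 GPa, ρ = 2218 kg/m³
  material B: E = 403.1 GPa, ρ = 19300 kg/m³
  material Q: M = 28.5 MN·m/kg
  material B: M = 20.9 MN·m/kg
Material Q ranks first.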